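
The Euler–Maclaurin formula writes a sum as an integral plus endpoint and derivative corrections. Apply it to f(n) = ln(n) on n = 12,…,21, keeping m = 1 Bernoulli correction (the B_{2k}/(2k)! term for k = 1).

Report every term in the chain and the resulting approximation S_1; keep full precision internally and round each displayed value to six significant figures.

S_1 ≈ 27.8778

Integral: ∫_12^21 ln(x) dx = 25.1161.
Endpoint term: (f(12) + f(21))/2 = (2.48491 + 3.04452)/2 = 2.76471.
Running total after boundary: 27.8808.
Correction k=1: B_{2}/2! · (f^{(1)}(21) − f^{(1)}(12)) = 1/12 · (0.0476190 − 0.0833333) = -0.00297619.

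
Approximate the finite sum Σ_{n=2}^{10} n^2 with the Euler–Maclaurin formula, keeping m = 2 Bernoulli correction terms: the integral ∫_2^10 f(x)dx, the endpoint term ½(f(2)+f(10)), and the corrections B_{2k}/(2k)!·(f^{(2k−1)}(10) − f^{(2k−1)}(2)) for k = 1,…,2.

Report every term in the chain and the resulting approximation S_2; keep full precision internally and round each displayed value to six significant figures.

Integral: ∫_2^10 x^2 dx = 330.667.
½[f(2) + f(10)] = ½[4.00000 + 100.000] = 52.0000.
So far: 382.667.
k=1: B_{2}/(2)! × [f^{(1)}(10) − f^{(1)}(2)] = 1/12 × (20.0000 − 4.00000) = 1.33333.
Partial sum through k=1: 384.000.
k=2: B_{4}/(4)! × [f^{(3)}(10) − f^{(3)}(2)] = −1/720 × (0.00000 − 0.00000) = 0.00000.

S_2 ≈ 384.000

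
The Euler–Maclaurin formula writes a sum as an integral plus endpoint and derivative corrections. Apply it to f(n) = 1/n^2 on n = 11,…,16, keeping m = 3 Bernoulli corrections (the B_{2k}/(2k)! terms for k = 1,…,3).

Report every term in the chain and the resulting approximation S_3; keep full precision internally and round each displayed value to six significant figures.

The integral term ∫_11^16 1/x^2 dx = 0.0284091.
½[f(11) + f(16)] = ½[0.00826446 + 0.00390625] = 0.00608536.
Running total after boundary: 0.0344944.
Order-1 term: 1/12 · (-0.000488281 − (-0.00150263)) = 8.45290e-05.
Running total after k=1: 0.0345790.
Order-2 term: −1/720 · (-2.28882e-05 − (-0.000149021)) = -1.75185e-07.
Running total after k=2: 0.0345788.
Order-3 term: 1/30240 · (-2.68221e-06 − (-3.69474e-05)) = 1.13311e-09.

S_3 ≈ 0.0345788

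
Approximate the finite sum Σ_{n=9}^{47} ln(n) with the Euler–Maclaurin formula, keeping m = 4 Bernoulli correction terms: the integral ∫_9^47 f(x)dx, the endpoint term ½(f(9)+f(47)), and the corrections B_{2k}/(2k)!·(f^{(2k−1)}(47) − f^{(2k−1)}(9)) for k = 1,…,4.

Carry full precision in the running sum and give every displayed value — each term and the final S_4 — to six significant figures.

S_4 ≈ 126.198

∫_9^47 ln(x) dx evaluates to 123.182.
Boundary: ½(f(9) + f(47)) = ½(2.19722 + 3.85015) = 3.02369.
Running total after boundary: 126.206.
k=1: B_{2}/(2)! × [f^{(1)}(47) − f^{(1)}(9)] = 1/12 × (0.0212766 − 0.111111) = -0.00748621.
After k=1: 126.198.
k=2: B_{4}/(4)! × [f^{(3)}(47) − f^{(3)}(9)] = −1/720 × (1.92636e-05 − 0.00274348) = 3.78364e-06.
After k=2: 126.198.
k=3: B_{6}/(6)! × [f^{(5)}(47) − f^{(5)}(9)] = 1/30240 × (1.04646e-07 − 0.000406442) = -1.34371e-08.
After k=3: 126.198.
k=4: B_{8}/(8)! × [f^{(7)}(47) − f^{(7)}(9)] = −1/1209600 × (1.42117e-09 − 0.000150534) = 1.24448e-10.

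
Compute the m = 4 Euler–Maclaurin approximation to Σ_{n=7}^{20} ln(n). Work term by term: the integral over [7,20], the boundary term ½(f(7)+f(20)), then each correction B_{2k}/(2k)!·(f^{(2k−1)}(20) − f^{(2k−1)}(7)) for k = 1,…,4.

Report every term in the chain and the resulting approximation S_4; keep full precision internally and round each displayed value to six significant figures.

S_4 ≈ 35.7564

The integral term ∫_7^20 ln(x) dx = 33.2933.
Boundary: ½(f(7) + f(20)) = ½(1.94591 + 2.99573) = 2.47082.
So far: 35.7641.
k=1: B_{2}/(2)! × [f^{(1)}(20) − f^{(1)}(7)] = 1/12 × (0.0500000 − 0.142857) = -0.00773810.
Partial sum through k=1: 35.7564.
k=2: B_{4}/(4)! × [f^{(3)}(20) − f^{(3)}(7)] = −1/720 × (0.000250000 − 0.00583090) = 7.75126e-06.
Partial sum through k=2: 35.7564.
k=3: B_{6}/(6)! × [f^{(5)}(20) − f^{(5)}(7)] = 1/30240 × (7.50000e-06 − 0.00142798) = -4.69734e-08.
Partial sum through k=3: 35.7564.
k=4: B_{8}/(8)! × [f^{(7)}(20) − f^{(7)}(7)] = −1/1209600 × (5.62500e-07 − 0.000874271) = 7.22312e-10.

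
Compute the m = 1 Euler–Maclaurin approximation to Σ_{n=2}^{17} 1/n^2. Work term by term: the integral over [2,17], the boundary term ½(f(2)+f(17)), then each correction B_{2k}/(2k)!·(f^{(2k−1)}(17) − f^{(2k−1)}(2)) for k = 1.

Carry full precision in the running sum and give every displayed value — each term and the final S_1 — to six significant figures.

S_1 ≈ 0.588706

The integral term ∫_2^17 1/x^2 dx = 0.441176.
Endpoint term: (f(2) + f(17))/2 = (0.250000 + 0.00346021)/2 = 0.126730.
Integral + boundary = 0.567907.
Correction k=1: B_{2}/2! · (f^{(1)}(17) − f^{(1)}(2)) = 1/12 · (-0.000407083 − (-0.250000)) = 0.0207994.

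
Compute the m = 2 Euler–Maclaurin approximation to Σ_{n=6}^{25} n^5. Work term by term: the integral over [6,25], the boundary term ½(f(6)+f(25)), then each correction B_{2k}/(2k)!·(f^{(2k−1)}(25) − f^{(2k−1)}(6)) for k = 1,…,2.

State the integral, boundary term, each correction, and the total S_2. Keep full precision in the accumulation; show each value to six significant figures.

The integral term ∫_6^25 x^5 dx = 4.06823e+07.
½[f(6) + f(25)] = ½[7776.00 + 9.76562e+06] = 4.88670e+06.
So far: 4.55690e+07.
Order-1 term: 1/12 · (1.95312e+06 − 6480.00) = 162220.
Running total after k=1: 4.57312e+07.
Order-2 term: −1/720 · (37500.0 − 2160.00) = -49.0833.

S_2 ≈ 4.57312e+07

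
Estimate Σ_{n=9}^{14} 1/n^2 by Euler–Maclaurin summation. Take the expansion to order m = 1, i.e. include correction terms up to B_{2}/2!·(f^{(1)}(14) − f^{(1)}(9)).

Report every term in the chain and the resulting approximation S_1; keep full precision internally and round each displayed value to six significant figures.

Integral: ∫_9^14 1/x^2 dx = 0.0396825.
Endpoint term: (f(9) + f(14))/2 = (0.0123457 + 0.00510204)/2 = 0.00872386.
Integral + boundary = 0.0484064.
k=1: B_{2}/(2)! × [f^{(1)}(14) − f^{(1)}(9)] = 1/12 × (-0.000728863 − (-0.00274348)) = 0.000167885.

S_1 ≈ 0.0485743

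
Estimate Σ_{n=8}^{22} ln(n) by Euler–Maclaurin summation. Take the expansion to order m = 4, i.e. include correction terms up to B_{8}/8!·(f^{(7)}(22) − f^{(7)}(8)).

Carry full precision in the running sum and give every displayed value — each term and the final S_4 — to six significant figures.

∫_8^22 ln(x) dx evaluates to 37.3674.
Endpoint term: (f(8) + f(22))/2 = (2.07944 + 3.09104)/2 = 2.58524.
Running total after boundary: 39.9526.
Order-1 term: 1/12 · (0.0454545 − 0.125000) = -0.00662879.
Running total after k=1: 39.9460.
Order-2 term: −1/720 · (0.000187829 − 0.00390625) = 5.16447e-06.
Running total after k=2: 39.9460.
Order-3 term: 1/30240 · (4.65691e-06 − 0.000732422) = -2.40663e-08.
Running total after k=3: 39.9460.
Order-4 term: −1/1209600 · (2.88651e-07 − 0.000343323) = 2.83593e-10.

S_4 ≈ 39.9460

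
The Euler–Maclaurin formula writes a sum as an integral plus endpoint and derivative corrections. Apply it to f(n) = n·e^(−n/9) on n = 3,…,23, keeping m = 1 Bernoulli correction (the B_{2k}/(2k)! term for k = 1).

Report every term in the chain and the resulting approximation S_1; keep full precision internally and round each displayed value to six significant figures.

The integral term ∫_3^23 x·e^(−x/9) dx = 55.0224.
½[f(3) + f(23)] = ½[2.14959 + 1.78593] = 1.96776.
Integral + boundary = 56.9902.
k=1: B_{2}/(2)! × [f^{(1)}(23) − f^{(1)}(3)] = 1/12 × (-0.120787 − 0.477688) = -0.0498729.

S_1 ≈ 56.9403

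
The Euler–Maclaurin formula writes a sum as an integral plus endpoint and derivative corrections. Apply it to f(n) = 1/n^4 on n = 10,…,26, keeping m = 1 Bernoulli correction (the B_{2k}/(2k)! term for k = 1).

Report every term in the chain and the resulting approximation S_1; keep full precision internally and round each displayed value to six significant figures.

S_1 ≈ 0.000368768

∫_10^26 1/x^4 dx evaluates to 0.000314368.
Boundary: ½(f(10) + f(26)) = ½(0.000100000 + 2.18830e-06) = 5.10941e-05.
Running total after boundary: 0.000365462.
k=1: B_{2}/(2)! × [f^{(1)}(26) − f^{(1)}(10)] = 1/12 × (-3.36661e-07 − (-4.00000e-05)) = 3.30528e-06.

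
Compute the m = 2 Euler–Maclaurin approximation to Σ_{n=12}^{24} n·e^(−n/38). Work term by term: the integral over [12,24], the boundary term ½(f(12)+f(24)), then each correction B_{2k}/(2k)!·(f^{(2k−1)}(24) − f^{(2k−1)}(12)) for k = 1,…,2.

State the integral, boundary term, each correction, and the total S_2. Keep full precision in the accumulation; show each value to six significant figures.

S_2 ≈ 143.429

The integral term ∫_12^24 x·e^(−x/38) dx = 132.698.
Endpoint term: (f(12) + f(24))/2 = (8.75056 + 12.7620)/2 = 10.7563.
Integral + boundary = 143.454.
Correction k=1: B_{2}/2! · (f^{(1)}(24) − f^{(1)}(12)) = 1/12 · (0.195908 − 0.498935) = -0.0252522.
Running total after k=1: 143.429.
Correction k=2: B_{4}/4! · (f^{(3)}(24) − f^{(3)}(12)) = −1/720 · (0.000872169 − 0.00135551) = 6.71312e-07.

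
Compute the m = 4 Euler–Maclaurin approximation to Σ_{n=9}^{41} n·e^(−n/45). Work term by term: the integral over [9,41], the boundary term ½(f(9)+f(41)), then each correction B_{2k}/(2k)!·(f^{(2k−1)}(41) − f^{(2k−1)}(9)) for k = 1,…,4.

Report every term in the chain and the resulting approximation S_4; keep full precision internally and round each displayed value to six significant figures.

S_4 ≈ 445.352

∫_9^41 x·e^(−x/45) dx evaluates to 433.477.
½[f(9) + f(41)] = ½[7.36858 + 16.4852] = 11.9269.
Integral + boundary = 445.404.
Order-1 term: 1/12 · (0.0357402 − 0.654985) = -0.0516037.
Running total after k=1: 445.352.
Order-2 term: −1/720 · (0.000414763 − 0.00113207) = 9.96263e-07.
Running total after k=2: 445.352.
Order-3 term: 1/30240 · (4.00926e-07 − 9.58368e-07) = -1.84339e-11.
Running total after k=3: 445.352.
Order-4 term: −1/1209600 · (2.94831e-10 − 6.70463e-10) = 3.10543e-16.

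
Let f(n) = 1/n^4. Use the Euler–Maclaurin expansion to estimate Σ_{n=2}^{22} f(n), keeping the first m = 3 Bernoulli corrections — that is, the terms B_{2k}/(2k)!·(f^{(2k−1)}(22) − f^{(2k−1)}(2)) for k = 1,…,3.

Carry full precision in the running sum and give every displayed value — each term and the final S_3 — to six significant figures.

S_3 ≈ 0.0824360

∫_2^22 1/x^4 dx evaluates to 0.0416354.
½[f(2) + f(22)] = ½[0.0625000 + 4.26883e-06] = 0.0312521.
Integral + boundary = 0.0728875.
k=1: B_{2}/(2)! × [f^{(1)}(22) − f^{(1)}(2)] = 1/12 × (-7.76152e-07 − (-0.125000)) = 0.0104166.
Partial sum through k=1: 0.0833041.
k=2: B_{4}/(4)! × [f^{(3)}(22) − f^{(3)}(2)] = −1/720 × (-4.81086e-08 − (-0.937500)) = -0.00130208.
Partial sum through k=2: 0.0820020.
k=3: B_{6}/(6)! × [f^{(5)}(22) − f^{(5)}(2)] = 1/30240 × (-5.56628e-09 − (-13.1250)) = 0.000434028.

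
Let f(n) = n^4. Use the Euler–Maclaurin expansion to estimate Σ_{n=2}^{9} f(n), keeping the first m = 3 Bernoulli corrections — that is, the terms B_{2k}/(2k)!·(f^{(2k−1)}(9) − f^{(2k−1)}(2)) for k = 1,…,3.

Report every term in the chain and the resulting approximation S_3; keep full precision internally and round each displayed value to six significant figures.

S_3 ≈ 15332.0

The integral term ∫_2^9 x^4 dx = 11803.4.
Endpoint term: (f(2) + f(9))/2 = (16.0000 + 6561.00)/2 = 3288.50.
So far: 15091.9.
Order-1 term: 1/12 · (2916.00 − 32.0000) = 240.333.
After k=1: 15332.2.
Order-2 term: −1/720 · (216.000 − 48.0000) = -0.233333.
After k=2: 15332.0.
Order-3 term: 1/30240 · (0.00000 − 0.00000) = 0.00000.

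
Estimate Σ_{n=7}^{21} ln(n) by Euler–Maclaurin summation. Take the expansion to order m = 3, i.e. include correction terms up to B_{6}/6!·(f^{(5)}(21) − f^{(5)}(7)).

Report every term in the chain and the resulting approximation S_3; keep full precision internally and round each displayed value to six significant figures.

The integral term ∫_7^21 ln(x) dx = 36.3136.
Boundary: ½(f(7) + f(21)) = ½(1.94591 + 3.04452) = 2.49522.
Integral + boundary = 38.8088.
Correction k=1: B_{2}/2! · (f^{(1)}(21) − f^{(1)}(7)) = 1/12 · (0.0476190 − 0.142857) = -0.00793651.
After k=1: 38.8009.
Correction k=2: B_{4}/4! · (f^{(3)}(21) − f^{(3)}(7)) = −1/720 · (0.000215959 − 0.00583090) = 7.79853e-06.
After k=2: 38.8009.
Correction k=3: B_{6}/6! · (f^{(5)}(21) − f^{(5)}(7)) = 1/30240 · (5.87645e-06 − 0.00142798) = -4.70271e-08.

S_3 ≈ 38.8009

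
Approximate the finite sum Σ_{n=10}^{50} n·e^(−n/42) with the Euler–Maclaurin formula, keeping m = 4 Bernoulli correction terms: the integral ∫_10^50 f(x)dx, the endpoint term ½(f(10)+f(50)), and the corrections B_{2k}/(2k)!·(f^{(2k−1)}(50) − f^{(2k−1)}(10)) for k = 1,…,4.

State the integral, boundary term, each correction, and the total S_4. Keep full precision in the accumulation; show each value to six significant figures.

Integral: ∫_10^50 x·e^(−x/42) dx = 546.319.
½[f(10) + f(50)] = ½[7.88128 + 15.2038] = 11.5425.
Running total after boundary: 557.862.
Correction k=1: B_{2}/2! · (f^{(1)}(50) − f^{(1)}(10)) = 1/12 · (-0.0579193 − 0.600478) = -0.0548665.
Running total after k=1: 557.807.
Correction k=2: B_{4}/4! · (f^{(3)}(50) − f^{(3)}(10)) = −1/720 · (0.000311924 − 0.00123398) = 1.28063e-06.
Running total after k=2: 557.807.
Correction k=3: B_{6}/6! · (f^{(5)}(50) − f^{(5)}(10)) = 1/30240 · (3.72269e-07 − 1.20609e-06) = -2.75735e-11.
Running total after k=3: 557.807.
Correction k=4: B_{8}/8! · (f^{(7)}(50) − f^{(7)}(10)) = −1/1209600 · (3.21831e-10 − 9.70890e-10) = 5.36590e-16.

S_4 ≈ 557.807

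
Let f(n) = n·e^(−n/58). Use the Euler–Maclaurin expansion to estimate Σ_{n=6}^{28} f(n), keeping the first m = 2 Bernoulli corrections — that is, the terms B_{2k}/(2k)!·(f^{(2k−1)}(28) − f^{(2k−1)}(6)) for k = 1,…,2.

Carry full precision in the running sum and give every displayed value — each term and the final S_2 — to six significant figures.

S_2 ≈ 280.509

The integral term ∫_6^28 x·e^(−x/58) dx = 269.206.
Boundary: ½(f(6) + f(28)) = ½(5.41034 + 17.2782) = 11.3443.
Integral + boundary = 280.550.
k=1: B_{2}/(2)! × [f^{(1)}(28) − f^{(1)}(6)] = 1/12 × (0.319179 − 0.808441) = -0.0407719.
Running total after k=1: 280.509.
k=2: B_{4}/(4)! × [f^{(3)}(28) − f^{(3)}(6)] = −1/720 × (0.000461753 − 0.000776423) = 4.37042e-07.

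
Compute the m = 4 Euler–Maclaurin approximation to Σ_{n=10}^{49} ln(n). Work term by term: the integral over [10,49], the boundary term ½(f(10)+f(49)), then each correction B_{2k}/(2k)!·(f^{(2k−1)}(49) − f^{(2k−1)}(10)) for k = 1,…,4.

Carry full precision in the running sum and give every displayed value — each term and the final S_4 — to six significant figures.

S_4 ≈ 131.764

∫_10^49 ln(x) dx evaluates to 128.673.
Endpoint term: (f(10) + f(49))/2 = (2.30259 + 3.89182)/2 = 3.09720.
So far: 131.771.
Correction k=1: B_{2}/2! · (f^{(1)}(49) − f^{(1)}(10)) = 1/12 · (0.0204082 − 0.100000) = -0.00663265.
Partial sum through k=1: 131.764.
Correction k=2: B_{4}/4! · (f^{(3)}(49) − f^{(3)}(10)) = −1/720 · (1.69997e-05 − 0.00200000) = 2.75417e-06.
Partial sum through k=2: 131.764.
Correction k=3: B_{6}/6! · (f^{(5)}(49) − f^{(5)}(10)) = 1/30240 · (8.49632e-08 − 0.000240000) = -7.93370e-09.
Partial sum through k=3: 131.764.
Correction k=4: B_{8}/8! · (f^{(7)}(49) − f^{(7)}(10)) = −1/1209600 · (1.06160e-09 − 7.20000e-05) = 5.95229e-11.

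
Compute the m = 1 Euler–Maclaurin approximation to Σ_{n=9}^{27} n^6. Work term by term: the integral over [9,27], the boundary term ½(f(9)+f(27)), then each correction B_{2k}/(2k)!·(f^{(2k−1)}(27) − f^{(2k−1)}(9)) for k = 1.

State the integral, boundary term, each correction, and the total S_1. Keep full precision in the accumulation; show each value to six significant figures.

S_1 ≈ 1.69477e+09

The integral term ∫_9^27 x^6 dx = 1.49365e+09.
Boundary: ½(f(9) + f(27)) = ½(531441 + 3.87420e+08) = 1.93976e+08.
Running total after boundary: 1.68763e+09.
k=1: B_{2}/(2)! × [f^{(1)}(27) − f^{(1)}(9)] = 1/12 × (8.60934e+07 − 354294) = 7.14493e+06.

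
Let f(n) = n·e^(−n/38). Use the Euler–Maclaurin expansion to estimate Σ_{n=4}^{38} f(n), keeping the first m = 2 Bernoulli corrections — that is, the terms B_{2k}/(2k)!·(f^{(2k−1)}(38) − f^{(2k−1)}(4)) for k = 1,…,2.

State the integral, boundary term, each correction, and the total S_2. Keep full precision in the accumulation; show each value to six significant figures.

S_2 ≈ 382.827

Integral: ∫_4^38 x·e^(−x/38) dx = 374.104.
Endpoint term: (f(4) + f(38))/2 = (3.60035 + 13.9794)/2 = 8.78988.
Integral + boundary = 382.894.
k=1: B_{2}/(2)! × [f^{(1)}(38) − f^{(1)}(4)] = 1/12 × (0.00000 − 0.805342) = -0.0671118.
After k=1: 382.827.
k=2: B_{4}/(4)! × [f^{(3)}(38) − f^{(3)}(4)] = −1/720 × (0.000509528 − 0.00180437) = 1.79840e-06.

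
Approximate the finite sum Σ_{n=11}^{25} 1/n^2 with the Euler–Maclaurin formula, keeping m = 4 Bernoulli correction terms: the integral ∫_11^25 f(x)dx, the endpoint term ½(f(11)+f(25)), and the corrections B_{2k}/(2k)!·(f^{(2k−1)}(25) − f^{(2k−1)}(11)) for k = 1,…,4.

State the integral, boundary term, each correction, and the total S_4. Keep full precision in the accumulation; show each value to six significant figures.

S_4 ≈ 0.0559557

∫_11^25 1/x^2 dx evaluates to 0.0509091.
Endpoint term: (f(11) + f(25))/2 = (0.00826446 + 0.00160000)/2 = 0.00493223.
Integral + boundary = 0.0558413.
Order-1 term: 1/12 · (-0.000128000 − (-0.00150263)) = 0.000114552.
After k=1: 0.0559559.
Order-2 term: −1/720 · (-2.45760e-06 − (-0.000149021)) = -2.03560e-07.
After k=2: 0.0559557.
Order-3 term: 1/30240 · (-1.17965e-07 − (-3.69474e-05)) = 1.21790e-09.
After k=3: 0.0559557.
Order-4 term: −1/1209600 · (-1.05696e-08 − (-1.70996e-05)) = -1.41278e-11.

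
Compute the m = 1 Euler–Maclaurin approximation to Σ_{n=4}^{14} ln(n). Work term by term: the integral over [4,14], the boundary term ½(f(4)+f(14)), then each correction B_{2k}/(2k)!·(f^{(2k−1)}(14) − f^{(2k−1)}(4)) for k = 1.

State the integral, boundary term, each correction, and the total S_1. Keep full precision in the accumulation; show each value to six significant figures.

Integral: ∫_4^14 ln(x) dx = 21.4016.
Boundary: ½(f(4) + f(14)) = ½(1.38629 + 2.63906) = 2.01268.
Integral + boundary = 23.4143.
Correction k=1: B_{2}/2! · (f^{(1)}(14) − f^{(1)}(4)) = 1/12 · (0.0714286 − 0.250000) = -0.0148810.

S_1 ≈ 23.3994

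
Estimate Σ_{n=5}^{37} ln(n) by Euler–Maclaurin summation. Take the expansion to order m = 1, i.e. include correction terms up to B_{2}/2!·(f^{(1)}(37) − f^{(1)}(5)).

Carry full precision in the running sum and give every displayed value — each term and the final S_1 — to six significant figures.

Integral: ∫_5^37 ln(x) dx = 93.5568.
Endpoint term: (f(5) + f(37))/2 = (1.60944 + 3.61092)/2 = 2.61018.
So far: 96.1670.
Order-1 term: 1/12 · (0.0270270 − 0.200000) = -0.0144144.

S_1 ≈ 96.1525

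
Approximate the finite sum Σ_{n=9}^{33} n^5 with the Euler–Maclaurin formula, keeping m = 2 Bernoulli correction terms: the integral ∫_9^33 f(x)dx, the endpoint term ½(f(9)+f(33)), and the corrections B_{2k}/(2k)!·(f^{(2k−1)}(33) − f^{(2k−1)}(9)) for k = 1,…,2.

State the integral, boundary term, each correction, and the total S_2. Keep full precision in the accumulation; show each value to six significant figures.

S_2 ≈ 2.35245e+08

Integral: ∫_9^33 x^5 dx = 2.15156e+08.
Boundary: ½(f(9) + f(33)) = ½(59049.0 + 3.91354e+07) = 1.95972e+07.
Integral + boundary = 2.34753e+08.
Order-1 term: 1/12 · (5.92960e+06 − 32805.0) = 491400.
Running total after k=1: 2.35245e+08.
Order-2 term: −1/720 · (65340.0 − 4860.00) = -84.0000.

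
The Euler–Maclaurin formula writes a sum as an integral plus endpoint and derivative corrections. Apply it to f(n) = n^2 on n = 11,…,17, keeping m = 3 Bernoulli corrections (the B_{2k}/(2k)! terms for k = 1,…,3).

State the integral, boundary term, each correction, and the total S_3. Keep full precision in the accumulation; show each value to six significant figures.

S_3 ≈ 1400.00

The integral term ∫_11^17 x^2 dx = 1194.00.
Boundary: ½(f(11) + f(17)) = ½(121.000 + 289.000) = 205.000.
So far: 1399.00.
Order-1 term: 1/12 · (34.0000 − 22.0000) = 1.00000.
After k=1: 1400.00.
Order-2 term: −1/720 · (0.00000 − 0.00000) = 0.00000.
After k=2: 1400.00.
Order-3 term: 1/30240 · (0.00000 − 0.00000) = 0.00000.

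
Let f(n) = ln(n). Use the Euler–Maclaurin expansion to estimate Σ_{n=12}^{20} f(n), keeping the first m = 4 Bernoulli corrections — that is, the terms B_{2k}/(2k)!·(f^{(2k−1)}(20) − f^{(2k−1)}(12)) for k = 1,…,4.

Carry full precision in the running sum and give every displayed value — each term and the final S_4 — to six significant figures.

∫_12^20 ln(x) dx evaluates to 22.0958.
Boundary: ½(f(12) + f(20)) = ½(2.48491 + 2.99573) = 2.74032.
So far: 24.8361.
Correction k=1: B_{2}/2! · (f^{(1)}(20) − f^{(1)}(12)) = 1/12 · (0.0500000 − 0.0833333) = -0.00277778.
After k=1: 24.8333.
Correction k=2: B_{4}/4! · (f^{(3)}(20) − f^{(3)}(12)) = −1/720 · (0.000250000 − 0.00115741) = 1.26029e-06.
After k=2: 24.8333.
Correction k=3: B_{6}/6! · (f^{(5)}(20) − f^{(5)}(12)) = 1/30240 · (7.50000e-06 − 9.64506e-05) = -2.94149e-09.
After k=3: 24.8333.
Correction k=4: B_{8}/8! · (f^{(7)}(20) − f^{(7)}(12)) = −1/1209600 · (5.62500e-07 − 2.00939e-05) = 1.61470e-11.

S_4 ≈ 24.8333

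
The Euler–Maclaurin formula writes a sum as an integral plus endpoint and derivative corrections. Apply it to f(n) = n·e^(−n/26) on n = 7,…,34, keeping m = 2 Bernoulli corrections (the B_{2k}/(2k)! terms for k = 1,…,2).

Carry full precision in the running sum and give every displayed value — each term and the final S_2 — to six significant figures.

∫_7^34 x·e^(−x/26) dx evaluates to 233.592.
½[f(7) + f(34)] = ½[5.34777 + 9.19508] = 7.27142.
So far: 240.863.
Correction k=1: B_{2}/2! · (f^{(1)}(34) − f^{(1)}(7)) = 1/12 · (-0.0832134 − 0.558284) = -0.0534581.
Partial sum through k=1: 240.810.
Correction k=2: B_{4}/4! · (f^{(3)}(34) − f^{(3)}(7)) = −1/720 · (0.000677032 − 0.00308612) = 3.34596e-06.

S_2 ≈ 240.810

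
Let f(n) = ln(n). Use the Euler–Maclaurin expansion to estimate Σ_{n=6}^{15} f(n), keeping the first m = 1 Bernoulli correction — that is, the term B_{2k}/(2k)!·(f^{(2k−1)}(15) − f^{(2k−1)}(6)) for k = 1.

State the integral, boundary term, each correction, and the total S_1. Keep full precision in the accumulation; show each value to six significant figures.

The integral term ∫_6^15 ln(x) dx = 20.8702.
½[f(6) + f(15)] = ½[1.79176 + 2.70805] = 2.24990.
Integral + boundary = 23.1201.
Order-1 term: 1/12 · (0.0666667 − 0.166667) = -0.00833333.

S_1 ≈ 23.1118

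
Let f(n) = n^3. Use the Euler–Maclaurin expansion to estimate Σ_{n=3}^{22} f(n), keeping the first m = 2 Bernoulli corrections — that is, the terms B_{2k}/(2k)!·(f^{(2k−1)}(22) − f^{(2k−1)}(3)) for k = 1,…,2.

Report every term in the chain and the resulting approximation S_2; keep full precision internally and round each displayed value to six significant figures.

The integral term ∫_3^22 x^3 dx = 58543.8.
Boundary: ½(f(3) + f(22)) = ½(27.0000 + 10648.0) = 5337.50.
So far: 63881.2.
Correction k=1: B_{2}/2! · (f^{(1)}(22) − f^{(1)}(3)) = 1/12 · (1452.00 − 27.0000) = 118.750.
Partial sum through k=1: 64000.0.
Correction k=2: B_{4}/4! · (f^{(3)}(22) − f^{(3)}(3)) = −1/720 · (6.00000 − 6.00000) = 0.00000.

S_2 ≈ 64000.0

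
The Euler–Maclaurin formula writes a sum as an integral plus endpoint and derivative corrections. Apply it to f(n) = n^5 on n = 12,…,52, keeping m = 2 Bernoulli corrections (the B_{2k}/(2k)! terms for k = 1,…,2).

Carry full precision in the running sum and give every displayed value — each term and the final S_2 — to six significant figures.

The integral term ∫_12^52 x^5 dx = 3.29460e+09.
Boundary: ½(f(12) + f(52)) = ½(248832 + 3.80204e+08) = 1.90226e+08.
Integral + boundary = 3.48483e+09.
Correction k=1: B_{2}/2! · (f^{(1)}(52) − f^{(1)}(12)) = 1/12 · (3.65581e+07 − 103680) = 3.03787e+06.
Running total after k=1: 3.48787e+09.
Correction k=2: B_{4}/4! · (f^{(3)}(52) − f^{(3)}(12)) = −1/720 · (162240 − 8640.00) = -213.333.

S_2 ≈ 3.48787e+09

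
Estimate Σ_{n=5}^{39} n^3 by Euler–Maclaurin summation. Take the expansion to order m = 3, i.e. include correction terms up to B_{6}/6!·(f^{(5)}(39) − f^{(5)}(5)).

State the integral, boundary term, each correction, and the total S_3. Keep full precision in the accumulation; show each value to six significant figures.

The integral term ∫_5^39 x^3 dx = 578204.
Boundary: ½(f(5) + f(39)) = ½(125.000 + 59319.0) = 29722.0.
Integral + boundary = 607926.
k=1: B_{2}/(2)! × [f^{(1)}(39) − f^{(1)}(5)] = 1/12 × (4563.00 − 75.0000) = 374.000.
Running total after k=1: 608300.
k=2: B_{4}/(4)! × [f^{(3)}(39) − f^{(3)}(5)] = −1/720 × (6.00000 − 6.00000) = 0.00000.
Running total after k=2: 608300.
k=3: B_{6}/(6)! × [f^{(5)}(39) − f^{(5)}(5)] = 1/30240 × (0.00000 − 0.00000) = 0.00000.

S_3 ≈ 608300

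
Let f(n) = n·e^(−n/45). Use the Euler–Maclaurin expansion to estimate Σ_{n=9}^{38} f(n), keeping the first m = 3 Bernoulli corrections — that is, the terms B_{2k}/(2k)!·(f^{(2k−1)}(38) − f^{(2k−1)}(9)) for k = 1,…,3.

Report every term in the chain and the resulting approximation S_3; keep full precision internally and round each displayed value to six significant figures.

Integral: ∫_9^38 x·e^(−x/45) dx = 384.227.
½[f(9) + f(38)] = ½[7.36858 + 16.3323] = 11.8504.
Integral + boundary = 396.078.
Order-1 term: 1/12 · (0.0668572 − 0.654985) = -0.0490106.
Running total after k=1: 396.029.
Order-2 term: −1/720 · (0.000457506 − 0.00113207) = 9.36898e-07.
Running total after k=2: 396.029.
Order-3 term: 1/30240 · (4.35553e-07 − 9.58368e-07) = -1.72888e-11.

S_3 ≈ 396.029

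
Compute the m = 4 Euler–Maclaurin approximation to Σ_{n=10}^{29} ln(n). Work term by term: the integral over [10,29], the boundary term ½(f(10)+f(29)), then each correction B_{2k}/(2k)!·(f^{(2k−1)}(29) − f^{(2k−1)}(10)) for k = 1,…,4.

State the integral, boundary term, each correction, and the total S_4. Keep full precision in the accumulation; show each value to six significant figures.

Integral: ∫_10^29 ln(x) dx = 55.6257.
Boundary: ½(f(10) + f(29)) = ½(2.30259 + 3.36730) = 2.83494.
Integral + boundary = 58.4607.
Order-1 term: 1/12 · (0.0344828 − 0.100000) = -0.00545977.
Running total after k=1: 58.4552.
Order-2 term: −1/720 · (8.20042e-05 − 0.00200000) = 2.66388e-06.
Running total after k=2: 58.4552.
Order-3 term: 1/30240 · (1.17010e-06 − 0.000240000) = -7.89781e-09.
Running total after k=3: 58.4552.
Order-4 term: −1/1209600 · (4.17394e-08 − 7.20000e-05) = 5.94893e-11.

S_4 ≈ 58.4552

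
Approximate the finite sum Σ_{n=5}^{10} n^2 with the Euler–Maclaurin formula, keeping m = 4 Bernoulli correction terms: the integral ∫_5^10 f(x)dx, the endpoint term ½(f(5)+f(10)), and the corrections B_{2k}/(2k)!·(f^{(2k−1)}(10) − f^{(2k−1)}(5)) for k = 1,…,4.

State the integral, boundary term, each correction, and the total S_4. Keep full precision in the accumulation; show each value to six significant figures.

S_4 ≈ 355.000

∫_5^10 x^2 dx evaluates to 291.667.
Boundary: ½(f(5) + f(10)) = ½(25.0000 + 100.000) = 62.5000.
Integral + boundary = 354.167.
Correction k=1: B_{2}/2! · (f^{(1)}(10) − f^{(1)}(5)) = 1/12 · (20.0000 − 10.0000) = 0.833333.
Partial sum through k=1: 355.000.
Correction k=2: B_{4}/4! · (f^{(3)}(10) − f^{(3)}(5)) = −1/720 · (0.00000 − 0.00000) = 0.00000.
Partial sum through k=2: 355.000.
Correction k=3: B_{6}/6! · (f^{(5)}(10) − f^{(5)}(5)) = 1/30240 · (0.00000 − 0.00000) = 0.00000.
Partial sum through k=3: 355.000.
Correction k=4: B_{8}/8! · (f^{(7)}(10) − f^{(7)}(5)) = −1/1209600 · (0.00000 − 0.00000) = 0.00000.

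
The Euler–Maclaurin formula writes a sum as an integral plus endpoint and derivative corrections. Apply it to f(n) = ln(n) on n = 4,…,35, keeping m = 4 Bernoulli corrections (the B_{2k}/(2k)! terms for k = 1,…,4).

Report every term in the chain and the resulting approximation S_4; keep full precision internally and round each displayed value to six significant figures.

The integral term ∫_4^35 ln(x) dx = 87.8920.
Endpoint term: (f(4) + f(35))/2 = (1.38629 + 3.55535)/2 = 2.47082.
So far: 90.3628.
Correction k=1: B_{2}/2! · (f^{(1)}(35) − f^{(1)}(4)) = 1/12 · (0.0285714 − 0.250000) = -0.0184524.
Partial sum through k=1: 90.3444.
Correction k=2: B_{4}/4! · (f^{(3)}(35) − f^{(3)}(4)) = −1/720 · (4.66472e-05 − 0.0312500) = 4.33380e-05.
Partial sum through k=2: 90.3444.
Correction k=3: B_{6}/6! · (f^{(5)}(35) − f^{(5)}(4)) = 1/30240 · (4.56952e-07 − 0.0234375) = -7.75034e-07.
Partial sum through k=3: 90.3444.
Correction k=4: B_{8}/8! · (f^{(7)}(35) − f^{(7)}(4)) = −1/1209600 · (1.11907e-08 − 0.0439453) = 3.63304e-08.

S_4 ≈ 90.3444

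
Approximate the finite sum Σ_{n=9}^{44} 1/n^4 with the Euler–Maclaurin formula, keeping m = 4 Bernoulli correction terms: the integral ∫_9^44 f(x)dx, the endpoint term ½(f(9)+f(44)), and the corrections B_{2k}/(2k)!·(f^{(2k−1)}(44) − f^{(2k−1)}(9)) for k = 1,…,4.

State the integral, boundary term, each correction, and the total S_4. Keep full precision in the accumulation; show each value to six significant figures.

S_4 ≈ 0.000535284

The integral term ∫_9^44 1/x^4 dx = 0.000453334.
Boundary: ½(f(9) + f(44)) = ½(0.000152416 + 2.66802e-07) = 7.63413e-05.
So far: 0.000529676.
k=1: B_{2}/(2)! × [f^{(1)}(44) − f^{(1)}(9)] = 1/12 × (-2.42547e-08 − (-6.77404e-05)) = 5.64301e-06.
After k=1: 0.000535319.
k=2: B_{4}/(4)! × [f^{(3)}(44) − f^{(3)}(9)] = −1/720 × (-3.75848e-10 − (-2.50890e-05)) = -3.48453e-08.
After k=2: 0.000535284.
k=3: B_{6}/(6)! × [f^{(5)}(44) − f^{(5)}(9)] = 1/30240 × (-1.08716e-11 − (-1.73455e-05)) = 5.73594e-10.
After k=3: 0.000535284.
k=4: B_{8}/(8)! × [f^{(7)}(44) − f^{(7)}(9)] = −1/1209600 × (-5.05397e-13 − (-1.92728e-05)) = -1.59332e-11.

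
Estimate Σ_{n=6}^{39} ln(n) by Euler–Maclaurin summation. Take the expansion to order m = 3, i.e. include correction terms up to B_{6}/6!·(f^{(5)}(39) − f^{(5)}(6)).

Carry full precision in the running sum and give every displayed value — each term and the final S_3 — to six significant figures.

Integral: ∫_6^39 ln(x) dx = 99.1283.
Endpoint term: (f(6) + f(39))/2 = (1.79176 + 3.66356)/2 = 2.72766.
Running total after boundary: 101.856.
Order-1 term: 1/12 · (0.0256410 − 0.166667) = -0.0117521.
After k=1: 101.844.
Order-2 term: −1/720 · (3.37160e-05 − 0.00925926) = 1.28133e-05.
After k=2: 101.844.
Order-3 term: 1/30240 · (2.66004e-07 − 0.00308642) = -1.02055e-07.

S_3 ≈ 101.844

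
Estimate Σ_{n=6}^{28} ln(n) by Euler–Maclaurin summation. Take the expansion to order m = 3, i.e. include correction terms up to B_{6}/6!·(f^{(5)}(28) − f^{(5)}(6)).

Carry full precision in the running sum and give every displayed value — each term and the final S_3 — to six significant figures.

The integral term ∫_6^28 ln(x) dx = 60.5512.
½[f(6) + f(28)] = ½[1.79176 + 3.33220] = 2.56198.
Running total after boundary: 63.1132.
Correction k=1: B_{2}/2! · (f^{(1)}(28) − f^{(1)}(6)) = 1/12 · (0.0357143 − 0.166667) = -0.0109127.
After k=1: 63.1022.
Correction k=2: B_{4}/4! · (f^{(3)}(28) − f^{(3)}(6)) = −1/720 · (9.11079e-05 − 0.00925926) = 1.27335e-05.
After k=2: 63.1023.
Correction k=3: B_{6}/6! · (f^{(5)}(28) − f^{(5)}(6)) = 1/30240 · (1.39451e-06 − 0.00308642) = -1.02018e-07.

S_3 ≈ 63.1023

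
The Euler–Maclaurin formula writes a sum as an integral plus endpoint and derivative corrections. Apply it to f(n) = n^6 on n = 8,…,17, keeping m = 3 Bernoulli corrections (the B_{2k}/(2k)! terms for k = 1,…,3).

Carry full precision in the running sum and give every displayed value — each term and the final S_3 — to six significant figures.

∫_8^17 x^6 dx evaluates to 5.83202e+07.
Boundary: ½(f(8) + f(17)) = ½(262144 + 2.41376e+07) = 1.21999e+07.
Integral + boundary = 7.05201e+07.
Correction k=1: B_{2}/2! · (f^{(1)}(17) − f^{(1)}(8)) = 1/12 · (8.51914e+06 − 196608) = 693544.
After k=1: 7.12136e+07.
Correction k=2: B_{4}/4! · (f^{(3)}(17) − f^{(3)}(8)) = −1/720 · (589560 − 61440.0) = -733.500.
After k=2: 7.12129e+07.
Correction k=3: B_{6}/6! · (f^{(5)}(17) − f^{(5)}(8)) = 1/30240 · (12240.0 − 5760.00) = 0.214286.

S_3 ≈ 7.12129e+07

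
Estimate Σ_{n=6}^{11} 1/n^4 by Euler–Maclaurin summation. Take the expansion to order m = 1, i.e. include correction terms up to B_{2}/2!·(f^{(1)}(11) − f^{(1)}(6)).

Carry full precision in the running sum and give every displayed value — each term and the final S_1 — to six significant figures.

The integral term ∫_6^11 1/x^4 dx = 0.00129277.
Boundary: ½(f(6) + f(11)) = ½(0.000771605 + 6.83013e-05) = 0.000419953.
Running total after boundary: 0.00171272.
k=1: B_{2}/(2)! × [f^{(1)}(11) − f^{(1)}(6)] = 1/12 × (-2.48369e-05 − (-0.000514403)) = 4.07972e-05.

S_1 ≈ 0.00175352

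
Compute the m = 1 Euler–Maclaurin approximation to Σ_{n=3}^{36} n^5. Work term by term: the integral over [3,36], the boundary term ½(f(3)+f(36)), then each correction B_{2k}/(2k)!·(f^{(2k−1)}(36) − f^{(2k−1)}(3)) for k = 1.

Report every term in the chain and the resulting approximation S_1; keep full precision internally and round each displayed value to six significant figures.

S_1 ≈ 3.93730e+08

∫_3^36 x^5 dx evaluates to 3.62797e+08.
½[f(3) + f(36)] = ½[243.000 + 6.04662e+07] = 3.02332e+07.
Integral + boundary = 3.93030e+08.
Order-1 term: 1/12 · (8.39808e+06 − 405.000) = 699806.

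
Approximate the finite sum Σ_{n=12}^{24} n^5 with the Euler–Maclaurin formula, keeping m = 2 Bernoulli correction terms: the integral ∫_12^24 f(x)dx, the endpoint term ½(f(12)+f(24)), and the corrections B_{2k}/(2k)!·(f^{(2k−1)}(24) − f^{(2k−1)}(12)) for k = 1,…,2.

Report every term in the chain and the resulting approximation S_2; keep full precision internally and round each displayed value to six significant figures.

S_2 ≈ 3.55881e+07

The integral term ∫_12^24 x^5 dx = 3.13528e+07.
Boundary: ½(f(12) + f(24)) = ½(248832 + 7.96262e+06) = 4.10573e+06.
So far: 3.54586e+07.
Correction k=1: B_{2}/2! · (f^{(1)}(24) − f^{(1)}(12)) = 1/12 · (1.65888e+06 − 103680) = 129600.
Running total after k=1: 3.55882e+07.
Correction k=2: B_{4}/4! · (f^{(3)}(24) − f^{(3)}(12)) = −1/720 · (34560.0 − 8640.00) = -36.0000.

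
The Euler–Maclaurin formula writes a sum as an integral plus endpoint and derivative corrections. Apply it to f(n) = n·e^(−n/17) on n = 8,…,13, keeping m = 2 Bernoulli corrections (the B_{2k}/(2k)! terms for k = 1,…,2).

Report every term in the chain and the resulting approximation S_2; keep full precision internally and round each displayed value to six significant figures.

S_2 ≈ 33.5853

The integral term ∫_8^13 x·e^(−x/17) dx = 28.0796.
Boundary: ½(f(8) + f(13)) = ½(4.99708 + 6.05112) = 5.52410.
Running total after boundary: 33.6037.
Order-1 term: 1/12 · (0.109523 − 0.330689) = -0.0184305.
Partial sum through k=1: 33.5853.
Order-2 term: −1/720 · (0.00360022 − 0.00546698) = 2.59273e-06.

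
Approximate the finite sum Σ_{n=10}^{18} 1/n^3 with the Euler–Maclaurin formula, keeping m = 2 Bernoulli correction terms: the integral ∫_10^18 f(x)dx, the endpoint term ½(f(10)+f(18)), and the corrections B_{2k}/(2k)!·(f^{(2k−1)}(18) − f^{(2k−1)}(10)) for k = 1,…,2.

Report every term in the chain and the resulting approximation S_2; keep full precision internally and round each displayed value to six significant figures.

S_2 ≈ 0.00406506

∫_10^18 1/x^3 dx evaluates to 0.00345679.
½[f(10) + f(18)] = ½[0.00100000 + 0.000171468] = 0.000585734.
Running total after boundary: 0.00404252.
Order-1 term: 1/12 · (-2.85780e-05 − (-0.000300000)) = 2.26185e-05.
Partial sum through k=1: 0.00406514.
Order-2 term: −1/720 · (-1.76407e-06 − (-6.00000e-05)) = -8.08832e-08.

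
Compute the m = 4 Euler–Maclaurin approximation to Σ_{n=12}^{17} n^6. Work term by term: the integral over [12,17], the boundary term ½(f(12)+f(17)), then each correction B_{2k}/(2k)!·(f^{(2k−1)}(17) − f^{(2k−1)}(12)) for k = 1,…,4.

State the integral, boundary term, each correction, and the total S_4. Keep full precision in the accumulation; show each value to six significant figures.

∫_12^17 x^6 dx evaluates to 5.35010e+07.
Endpoint term: (f(12) + f(17))/2 = (2.98598e+06 + 2.41376e+07)/2 = 1.35618e+07.
Running total after boundary: 6.70628e+07.
Order-1 term: 1/12 · (8.51914e+06 − 1.49299e+06) = 585512.
Running total after k=1: 6.76483e+07.
Order-2 term: −1/720 · (589560 − 207360) = -530.833.
Running total after k=2: 6.76477e+07.
Order-3 term: 1/30240 · (12240.0 − 8640.00) = 0.119048.
Running total after k=3: 6.76477e+07.
Order-4 term: −1/1209600 · (0.00000 − 0.00000) = 0.00000.

S_4 ≈ 6.76477e+07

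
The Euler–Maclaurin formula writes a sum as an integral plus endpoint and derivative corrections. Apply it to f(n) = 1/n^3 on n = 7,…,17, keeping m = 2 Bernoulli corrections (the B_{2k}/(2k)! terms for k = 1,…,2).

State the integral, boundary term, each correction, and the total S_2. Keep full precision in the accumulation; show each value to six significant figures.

Integral: ∫_7^17 1/x^3 dx = 0.00847398.
½[f(7) + f(17)] = ½[0.00291545 + 0.000203542] = 0.00155950.
Running total after boundary: 0.0100335.
Correction k=1: B_{2}/2! · (f^{(1)}(17) − f^{(1)}(7)) = 1/12 · (-3.59191e-05 − (-0.00124948)) = 0.000101130.
Running total after k=1: 0.0101346.
Correction k=2: B_{4}/4! · (f^{(3)}(17) − f^{(3)}(7)) = −1/720 · (-2.48575e-06 − (-0.000509992)) = -7.04869e-07.

S_2 ≈ 0.0101339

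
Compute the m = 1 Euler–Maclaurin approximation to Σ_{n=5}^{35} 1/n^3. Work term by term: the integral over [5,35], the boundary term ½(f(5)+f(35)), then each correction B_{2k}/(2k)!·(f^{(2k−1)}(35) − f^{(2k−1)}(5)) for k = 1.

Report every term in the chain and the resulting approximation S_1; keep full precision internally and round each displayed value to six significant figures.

The integral term ∫_5^35 1/x^3 dx = 0.0195918.
Boundary: ½(f(5) + f(35)) = ½(0.00800000 + 2.33236e-05) = 0.00401166.
So far: 0.0236035.
k=1: B_{2}/(2)! × [f^{(1)}(35) − f^{(1)}(5)] = 1/12 × (-1.99917e-06 − (-0.00480000)) = 0.000399833.

S_1 ≈ 0.0240033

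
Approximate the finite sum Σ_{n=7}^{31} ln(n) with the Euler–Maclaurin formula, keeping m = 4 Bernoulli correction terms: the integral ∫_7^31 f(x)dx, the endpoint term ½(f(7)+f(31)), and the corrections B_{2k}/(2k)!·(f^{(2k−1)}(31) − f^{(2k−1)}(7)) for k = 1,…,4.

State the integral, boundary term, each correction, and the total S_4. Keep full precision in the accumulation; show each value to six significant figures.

Integral: ∫_7^31 ln(x) dx = 68.8322.
½[f(7) + f(31)] = ½[1.94591 + 3.43399] = 2.68995.
Integral + boundary = 71.5222.
Order-1 term: 1/12 · (0.0322581 − 0.142857) = -0.00921659.
After k=1: 71.5130.
Order-2 term: −1/720 · (6.71344e-05 − 0.00583090) = 8.00524e-06.
After k=2: 71.5130.
Order-3 term: 1/30240 · (8.38306e-07 − 0.00142798) = -4.71937e-08.
After k=3: 71.5130.
Order-4 term: −1/1209600 · (2.61698e-08 − 0.000874271) = 7.22756e-10.

S_4 ≈ 71.5130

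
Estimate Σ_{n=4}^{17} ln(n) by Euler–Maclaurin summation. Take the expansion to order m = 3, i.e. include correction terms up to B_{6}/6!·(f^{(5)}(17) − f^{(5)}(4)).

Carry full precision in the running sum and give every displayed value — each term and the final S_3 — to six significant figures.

S_3 ≈ 31.7133

Integral: ∫_4^17 ln(x) dx = 29.6194.
½[f(4) + f(17)] = ½[1.38629 + 2.83321] = 2.10975.
So far: 31.7292.
Correction k=1: B_{2}/2! · (f^{(1)}(17) − f^{(1)}(4)) = 1/12 · (0.0588235 − 0.250000) = -0.0159314.
Running total after k=1: 31.7133.
Correction k=2: B_{4}/4! · (f^{(3)}(17) − f^{(3)}(4)) = −1/720 · (0.000407083 − 0.0312500) = 4.28374e-05.
Running total after k=2: 31.7133.
Correction k=3: B_{6}/6! · (f^{(5)}(17) − f^{(5)}(4)) = 1/30240 · (1.69031e-05 − 0.0234375) = -7.74491e-07.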